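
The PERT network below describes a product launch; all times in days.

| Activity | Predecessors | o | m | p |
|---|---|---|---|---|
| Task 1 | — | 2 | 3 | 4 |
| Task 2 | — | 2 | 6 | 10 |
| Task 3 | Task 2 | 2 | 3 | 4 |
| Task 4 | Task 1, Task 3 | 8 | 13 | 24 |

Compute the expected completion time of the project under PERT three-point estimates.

23 days

te_Task 1 = (2 + 4·3 + 4)/6 = 18/6 = 3
te_Task 2 = (2 + 4·6 + 10)/6 = 36/6 = 6
te_Task 3 = (2 + 4·3 + 4)/6 = 18/6 = 3
te_Task 4 = (8 + 4·13 + 24)/6 = 84/6 = 14

Forward pass:
ES_Task 1 = 0; EF_Task 1 = 3
ES_Task 2 = 0; EF_Task 2 = 6
ES_Task 3 = 6; EF_Task 3 = 6+3 = 9
ES_Task 4 = max(EF_Task 1=3, EF_Task 3=9) = 9; EF_Task 4 = 9+14 = 23
Expected project duration μ = 23 days. Critical path: Task 2 → Task 3 → Task 4.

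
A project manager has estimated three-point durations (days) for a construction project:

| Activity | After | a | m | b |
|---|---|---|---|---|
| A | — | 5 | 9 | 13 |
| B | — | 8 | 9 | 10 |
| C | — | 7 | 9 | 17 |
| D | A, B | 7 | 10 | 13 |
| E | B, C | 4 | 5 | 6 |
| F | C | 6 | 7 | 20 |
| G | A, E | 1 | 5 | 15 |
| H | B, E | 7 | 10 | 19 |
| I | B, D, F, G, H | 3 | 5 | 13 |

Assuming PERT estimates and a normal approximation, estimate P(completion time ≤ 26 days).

0.027

te_A = (5 + 4·9 + 13)/6 = 54/6 = 9; σ²_A = ((13−5)/6)² = 1.778
te_B = (8 + 4·9 + 10)/6 = 54/6 = 9; σ²_B = ((10−8)/6)² = 0.111
te_C = (7 + 4·9 + 17)/6 = 60/6 = 10; σ²_C = ((17−7)/6)² = 2.778
te_D = (7 + 4·10 + 13)/6 = 60/6 = 10; σ²_D = ((13−7)/6)² = 1.000
te_E = (4 + 4·5 + 6)/6 = 30/6 = 5; σ²_E = ((6−4)/6)² = 0.111
te_F = (6 + 4·7 + 20)/6 = 54/6 = 9; σ²_F = ((20−6)/6)² = 5.444
te_G = (1 + 4·5 + 15)/6 = 36/6 = 6; σ²_G = ((15−1)/6)² = 5.444
te_H = (7 + 4·10 + 19)/6 = 66/6 = 11; σ²_H = ((19−7)/6)² = 4.000
te_I = (3 + 4·5 + 13)/6 = 36/6 = 6; σ²_I = ((13−3)/6)² = 2.778

Forward pass:
ES_A = 0; EF_A = 9
ES_B = 0; EF_B = 9
ES_C = 0; EF_C = 10
ES_D = max(EF_A=9, EF_B=9) = 9; EF_D = 9+10 = 19
ES_E = max(EF_B=9, EF_C=10) = 10; EF_E = 10+5 = 15
ES_F = 10; EF_F = 10+9 = 19
ES_G = max(EF_A=9, EF_E=15) = 15; EF_G = 15+6 = 21
ES_H = max(EF_B=9, EF_E=15) = 15; EF_H = 15+11 = 26
ES_I = max(EF_B=9, EF_D=19, EF_F=19, EF_G=21, EF_H=26) = 26; EF_I = 26+6 = 32
Expected project duration μ = 32 days. Critical path: C → E → H → I.

Variance along critical path = 2.778 + 0.111 + 4.000 + 2.778 = 9.667; σ = √9.667 = 3.109 days.
Z = (26 − 32) / 3.109 = -1.930
P(T ≤ 26) = Φ(-1.930) ≈ 0.027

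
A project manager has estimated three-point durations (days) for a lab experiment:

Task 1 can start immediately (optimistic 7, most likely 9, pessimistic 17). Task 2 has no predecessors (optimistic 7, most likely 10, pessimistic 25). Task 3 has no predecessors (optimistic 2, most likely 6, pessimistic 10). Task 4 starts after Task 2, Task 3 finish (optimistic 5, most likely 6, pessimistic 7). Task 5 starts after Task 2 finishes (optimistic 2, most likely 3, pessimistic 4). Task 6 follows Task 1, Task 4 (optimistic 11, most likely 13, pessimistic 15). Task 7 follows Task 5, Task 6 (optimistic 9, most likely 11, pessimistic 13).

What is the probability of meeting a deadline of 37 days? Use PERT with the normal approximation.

0.057

te_Task 1 = (7 + 4·9 + 17)/6 = 60/6 = 10; σ²_Task 1 = ((17−7)/6)² = 2.778
te_Task 2 = (7 + 4·10 + 25)/6 = 72/6 = 12; σ²_Task 2 = ((25−7)/6)² = 9.000
te_Task 3 = (2 + 4·6 + 10)/6 = 36/6 = 6; σ²_Task 3 = ((10−2)/6)² = 1.778
te_Task 4 = (5 + 4·6 + 7)/6 = 36/6 = 6; σ²_Task 4 = ((7−5)/6)² = 0.111
te_Task 5 = (2 + 4·3 + 4)/6 = 18/6 = 3; σ²_Task 5 = ((4−2)/6)² = 0.111
te_Task 6 = (11 + 4·13 + 15)/6 = 78/6 = 13; σ²_Task 6 = ((15−11)/6)² = 0.444
te_Task 7 = (9 + 4·11 + 13)/6 = 66/6 = 11; σ²_Task 7 = ((13−9)/6)² = 0.444

Forward pass:
ES_Task 1 = 0; EF_Task 1 = 10
ES_Task 2 = 0; EF_Task 2 = 12
ES_Task 3 = 0; EF_Task 3 = 6
ES_Task 4 = max(EF_Task 2=12, EF_Task 3=6) = 12; EF_Task 4 = 12+6 = 18
ES_Task 5 = 12; EF_Task 5 = 12+3 = 15
ES_Task 6 = max(EF_Task 1=10, EF_Task 4=18) = 18; EF_Task 6 = 18+13 = 31
ES_Task 7 = max(EF_Task 5=15, EF_Task 6=31) = 31; EF_Task 7 = 31+11 = 42
Expected project duration μ = 42 days. Critical path: Task 2 → Task 4 → Task 6 → Task 7.

Variance along critical path = 9.000 + 0.111 + 0.444 + 0.444 = 10.000; σ = √10.000 = 3.162 days.
Z = (37 − 42) / 3.162 = -1.581
P(T ≤ 37) = Φ(-1.581) ≈ 0.057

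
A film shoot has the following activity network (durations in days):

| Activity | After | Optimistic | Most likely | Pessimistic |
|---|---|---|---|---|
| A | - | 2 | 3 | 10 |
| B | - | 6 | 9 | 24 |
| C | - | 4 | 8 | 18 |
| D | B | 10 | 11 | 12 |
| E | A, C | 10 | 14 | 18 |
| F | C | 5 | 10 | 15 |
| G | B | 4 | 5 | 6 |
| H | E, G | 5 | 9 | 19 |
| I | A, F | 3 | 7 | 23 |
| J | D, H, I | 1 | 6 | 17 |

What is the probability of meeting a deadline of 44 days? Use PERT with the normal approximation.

te_A = (2 + 4·3 + 10)/6 = 24/6 = 4; σ²_A = ((10−2)/6)² = 1.778
te_B = (6 + 4·9 + 24)/6 = 66/6 = 11; σ²_B = ((24−6)/6)² = 9.000
te_C = (4 + 4·8 + 18)/6 = 54/6 = 9; σ²_C = ((18−4)/6)² = 5.444
te_D = (10 + 4·11 + 12)/6 = 66/6 = 11; σ²_D = ((12−10)/6)² = 0.111
te_E = (10 + 4·14 + 18)/6 = 84/6 = 14; σ²_E = ((18−10)/6)² = 1.778
te_F = (5 + 4·10 + 15)/6 = 60/6 = 10; σ²_F = ((15−5)/6)² = 2.778
te_G = (4 + 4·5 + 6)/6 = 30/6 = 5; σ²_G = ((6−4)/6)² = 0.111
te_H = (5 + 4·9 + 19)/6 = 60/6 = 10; σ²_H = ((19−5)/6)² = 5.444
te_I = (3 + 4·7 + 23)/6 = 54/6 = 9; σ²_I = ((23−3)/6)² = 11.111
te_J = (1 + 4·6 + 17)/6 = 42/6 = 7; σ²_J = ((17−1)/6)² = 7.111

Forward pass:
ES_A = 0; EF_A = 4
ES_B = 0; EF_B = 11
ES_C = 0; EF_C = 9
ES_D = 11; EF_D = 11+11 = 22
ES_E = max(EF_A=4, EF_C=9) = 9; EF_E = 9+14 = 23
ES_F = 9; EF_F = 9+10 = 19
ES_G = 11; EF_G = 11+5 = 16
ES_H = max(EF_E=23, EF_G=16) = 23; EF_H = 23+10 = 33
ES_I = max(EF_A=4, EF_F=19) = 19; EF_I = 19+9 = 28
ES_J = max(EF_D=22, EF_H=33, EF_I=28) = 33; EF_J = 33+7 = 40
Expected project duration μ = 40 days. Critical path: C → E → H → J.

Variance along critical path = 5.444 + 1.778 + 5.444 + 7.111 = 19.778; σ = √19.778 = 4.447 days.
Z = (44 − 40) / 4.447 = 0.899
P(T ≤ 44) = Φ(0.899) ≈ 0.816

0.816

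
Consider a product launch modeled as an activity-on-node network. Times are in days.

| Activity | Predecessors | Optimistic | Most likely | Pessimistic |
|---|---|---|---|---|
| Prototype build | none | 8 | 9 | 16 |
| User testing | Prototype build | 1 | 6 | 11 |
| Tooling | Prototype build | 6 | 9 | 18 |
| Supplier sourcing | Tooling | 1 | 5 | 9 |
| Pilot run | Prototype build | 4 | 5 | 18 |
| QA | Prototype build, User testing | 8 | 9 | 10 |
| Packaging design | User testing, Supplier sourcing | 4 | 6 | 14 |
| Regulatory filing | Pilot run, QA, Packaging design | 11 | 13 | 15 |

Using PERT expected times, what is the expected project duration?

te_Prototype build = (8 + 4·9 + 16)/6 = 60/6 = 10
te_User testing = (1 + 4·6 + 11)/6 = 36/6 = 6
te_Tooling = (6 + 4·9 + 18)/6 = 60/6 = 10
te_Supplier sourcing = (1 + 4·5 + 9)/6 = 30/6 = 5
te_Pilot run = (4 + 4·5 + 18)/6 = 42/6 = 7
te_QA = (8 + 4·9 + 10)/6 = 54/6 = 9
te_Packaging design = (4 + 4·6 + 14)/6 = 42/6 = 7
te_Regulatory filing = (11 + 4·13 + 15)/6 = 78/6 = 13

Forward pass:
ES_Prototype build = 0; EF_Prototype build = 10
ES_User testing = 10; EF_User testing = 10+6 = 16
ES_Tooling = 10; EF_Tooling = 10+10 = 20
ES_Supplier sourcing = 20; EF_Supplier sourcing = 20+5 = 25
ES_Pilot run = 10; EF_Pilot run = 10+7 = 17
ES_QA = max(EF_Prototype build=10, EF_User testing=16) = 16; EF_QA = 16+9 = 25
ES_Packaging design = max(EF_User testing=16, EF_Supplier sourcing=25) = 25; EF_Packaging design = 25+7 = 32
ES_Regulatory filing = max(EF_Pilot run=17, EF_QA=25, EF_Packaging design=32) = 32; EF_Regulatory filing = 32+13 = 45
Expected project duration μ = 45 days. Critical path: Prototype build → Tooling → Supplier sourcing → Packaging design → Regulatory filing.

45 days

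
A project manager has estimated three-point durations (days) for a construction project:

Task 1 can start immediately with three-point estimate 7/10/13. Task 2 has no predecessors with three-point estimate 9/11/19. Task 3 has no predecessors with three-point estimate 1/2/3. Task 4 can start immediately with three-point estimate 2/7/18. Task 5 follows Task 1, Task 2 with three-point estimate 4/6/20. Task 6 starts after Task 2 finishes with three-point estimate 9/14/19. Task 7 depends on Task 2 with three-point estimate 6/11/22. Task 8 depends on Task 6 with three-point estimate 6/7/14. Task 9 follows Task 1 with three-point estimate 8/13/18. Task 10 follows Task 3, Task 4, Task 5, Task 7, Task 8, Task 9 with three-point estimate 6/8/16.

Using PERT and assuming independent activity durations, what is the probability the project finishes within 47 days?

te_Task 1 = (7 + 4·10 + 13)/6 = 60/6 = 10; σ²_Task 1 = ((13−7)/6)² = 1.000
te_Task 2 = (9 + 4·11 + 19)/6 = 72/6 = 12; σ²_Task 2 = ((19−9)/6)² = 2.778
te_Task 3 = (1 + 4·2 + 3)/6 = 12/6 = 2; σ²_Task 3 = ((3−1)/6)² = 0.111
te_Task 4 = (2 + 4·7 + 18)/6 = 48/6 = 8; σ²_Task 4 = ((18−2)/6)² = 7.111
te_Task 5 = (4 + 4·6 + 20)/6 = 48/6 = 8; σ²_Task 5 = ((20−4)/6)² = 7.111
te_Task 6 = (9 + 4·14 + 19)/6 = 84/6 = 14; σ²_Task 6 = ((19−9)/6)² = 2.778
te_Task 7 = (6 + 4·11 + 22)/6 = 72/6 = 12; σ²_Task 7 = ((22−6)/6)² = 7.111
te_Task 8 = (6 + 4·7 + 14)/6 = 48/6 = 8; σ²_Task 8 = ((14−6)/6)² = 1.778
te_Task 9 = (8 + 4·13 + 18)/6 = 78/6 = 13; σ²_Task 9 = ((18−8)/6)² = 2.778
te_Task 10 = (6 + 4·8 + 16)/6 = 54/6 = 9; σ²_Task 10 = ((16−6)/6)² = 2.778

Forward pass:
ES_Task 1 = 0; EF_Task 1 = 10
ES_Task 2 = 0; EF_Task 2 = 12
ES_Task 3 = 0; EF_Task 3 = 2
ES_Task 4 = 0; EF_Task 4 = 8
ES_Task 5 = max(EF_Task 1=10, EF_Task 2=12) = 12; EF_Task 5 = 12+8 = 20
ES_Task 6 = 12; EF_Task 6 = 12+14 = 26
ES_Task 7 = 12; EF_Task 7 = 12+12 = 24
ES_Task 8 = 26; EF_Task 8 = 26+8 = 34
ES_Task 9 = 10; EF_Task 9 = 10+13 = 23
ES_Task 10 = max(EF_Task 3=2, EF_Task 4=8, EF_Task 5=20, EF_Task 7=24, EF_Task 8=34, EF_Task 9=23) = 34; EF_Task 10 = 34+9 = 43
Expected project duration μ = 43 days. Critical path: Task 2 → Task 6 → Task 8 → Task 10.

Variance along critical path = 2.778 + 2.778 + 1.778 + 2.778 = 10.111; σ = √10.111 = 3.180 days.
Z = (47 − 43) / 3.180 = 1.258
P(T ≤ 47) = Φ(1.258) ≈ 0.896

0.896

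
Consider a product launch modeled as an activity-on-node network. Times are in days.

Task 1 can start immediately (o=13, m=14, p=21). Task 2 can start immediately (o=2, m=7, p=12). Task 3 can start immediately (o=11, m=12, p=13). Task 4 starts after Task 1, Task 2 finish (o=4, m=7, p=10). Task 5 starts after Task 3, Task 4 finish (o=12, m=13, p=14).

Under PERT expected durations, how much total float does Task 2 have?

8 days

te_Task 1 = (13 + 4·14 + 21)/6 = 90/6 = 15
te_Task 2 = (2 + 4·7 + 12)/6 = 42/6 = 7
te_Task 3 = (11 + 4·12 + 13)/6 = 72/6 = 12
te_Task 4 = (4 + 4·7 + 10)/6 = 42/6 = 7
te_Task 5 = (12 + 4·13 + 14)/6 = 78/6 = 13

Forward pass:
ES_Task 1 = 0; EF_Task 1 = 15
ES_Task 2 = 0; EF_Task 2 = 7
ES_Task 3 = 0; EF_Task 3 = 12
ES_Task 4 = max(EF_Task 1=15, EF_Task 2=7) = 15; EF_Task 4 = 15+7 = 22
ES_Task 5 = max(EF_Task 3=12, EF_Task 4=22) = 22; EF_Task 5 = 22+13 = 35
Expected project duration μ = 35 days. Critical path: Task 1 → Task 4 → Task 5.

Backward pass:
LF_Task 5 = 35; LS_Task 5 = 35−13 = 22
LF_Task 4 = LS_Task 5 = 22; LS_Task 4 = 22−7 = 15
LF_Task 3 = LS_Task 5 = 22; LS_Task 3 = 22−12 = 10
LF_Task 2 = LS_Task 4 = 15; LS_Task 2 = 15−7 = 8
LF_Task 1 = LS_Task 4 = 15; LS_Task 1 = 15−15 = 0
Slack_Task 2 = LS_Task 2 − ES_Task 2 = 8 − 0 = 8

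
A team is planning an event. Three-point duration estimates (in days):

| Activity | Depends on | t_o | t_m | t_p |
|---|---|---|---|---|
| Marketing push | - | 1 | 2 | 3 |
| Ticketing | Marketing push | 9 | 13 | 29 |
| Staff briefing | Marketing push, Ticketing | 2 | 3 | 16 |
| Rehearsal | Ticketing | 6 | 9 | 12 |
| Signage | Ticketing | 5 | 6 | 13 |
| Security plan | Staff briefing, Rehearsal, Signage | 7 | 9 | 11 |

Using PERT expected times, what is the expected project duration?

35 days

te_Marketing push = (1 + 4·2 + 3)/6 = 12/6 = 2
te_Ticketing = (9 + 4·13 + 29)/6 = 90/6 = 15
te_Staff briefing = (2 + 4·3 + 16)/6 = 30/6 = 5
te_Rehearsal = (6 + 4·9 + 12)/6 = 54/6 = 9
te_Signage = (5 + 4·6 + 13)/6 = 42/6 = 7
te_Security plan = (7 + 4·9 + 11)/6 = 54/6 = 9

Forward pass:
ES_Marketing push = 0; EF_Marketing push = 2
ES_Ticketing = 2; EF_Ticketing = 2+15 = 17
ES_Staff briefing = max(EF_Marketing push=2, EF_Ticketing=17) = 17; EF_Staff briefing = 17+5 = 22
ES_Rehearsal = 17; EF_Rehearsal = 17+9 = 26
ES_Signage = 17; EF_Signage = 17+7 = 24
ES_Security plan = max(EF_Staff briefing=22, EF_Rehearsal=26, EF_Signage=24) = 26; EF_Security plan = 26+9 = 35
Expected project duration μ = 35 days. Critical path: Marketing push → Ticketing → Rehearsal → Security plan.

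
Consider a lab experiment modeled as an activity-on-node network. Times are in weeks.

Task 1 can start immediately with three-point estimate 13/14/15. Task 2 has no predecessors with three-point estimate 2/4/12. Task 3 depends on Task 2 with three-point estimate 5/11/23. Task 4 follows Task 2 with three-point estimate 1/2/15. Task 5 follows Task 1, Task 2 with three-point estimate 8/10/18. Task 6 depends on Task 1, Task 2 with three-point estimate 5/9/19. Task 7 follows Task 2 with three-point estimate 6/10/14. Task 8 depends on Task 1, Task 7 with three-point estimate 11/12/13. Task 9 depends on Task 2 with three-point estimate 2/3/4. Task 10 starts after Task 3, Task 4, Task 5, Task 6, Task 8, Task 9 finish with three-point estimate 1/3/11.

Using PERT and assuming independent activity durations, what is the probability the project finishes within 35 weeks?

0.929

te_Task 1 = (13 + 4·14 + 15)/6 = 84/6 = 14; σ²_Task 1 = ((15−13)/6)² = 0.111
te_Task 2 = (2 + 4·4 + 12)/6 = 30/6 = 5; σ²_Task 2 = ((12−2)/6)² = 2.778
te_Task 3 = (5 + 4·11 + 23)/6 = 72/6 = 12; σ²_Task 3 = ((23−5)/6)² = 9.000
te_Task 4 = (1 + 4·2 + 15)/6 = 24/6 = 4; σ²_Task 4 = ((15−1)/6)² = 5.444
te_Task 5 = (8 + 4·10 + 18)/6 = 66/6 = 11; σ²_Task 5 = ((18−8)/6)² = 2.778
te_Task 6 = (5 + 4·9 + 19)/6 = 60/6 = 10; σ²_Task 6 = ((19−5)/6)² = 5.444
te_Task 7 = (6 + 4·10 + 14)/6 = 60/6 = 10; σ²_Task 7 = ((14−6)/6)² = 1.778
te_Task 8 = (11 + 4·12 + 13)/6 = 72/6 = 12; σ²_Task 8 = ((13−11)/6)² = 0.111
te_Task 9 = (2 + 4·3 + 4)/6 = 18/6 = 3; σ²_Task 9 = ((4−2)/6)² = 0.111
te_Task 10 = (1 + 4·3 + 11)/6 = 24/6 = 4; σ²_Task 10 = ((11−1)/6)² = 2.778

Forward pass:
ES_Task 1 = 0; EF_Task 1 = 14
ES_Task 2 = 0; EF_Task 2 = 5
ES_Task 3 = 5; EF_Task 3 = 5+12 = 17
ES_Task 4 = 5; EF_Task 4 = 5+4 = 9
ES_Task 5 = max(EF_Task 1=14, EF_Task 2=5) = 14; EF_Task 5 = 14+11 = 25
ES_Task 6 = max(EF_Task 1=14, EF_Task 2=5) = 14; EF_Task 6 = 14+10 = 24
ES_Task 7 = 5; EF_Task 7 = 5+10 = 15
ES_Task 8 = max(EF_Task 1=14, EF_Task 7=15) = 15; EF_Task 8 = 15+12 = 27
ES_Task 9 = 5; EF_Task 9 = 5+3 = 8
ES_Task 10 = max(EF_Task 3=17, EF_Task 4=9, EF_Task 5=25, EF_Task 6=24, EF_Task 8=27, EF_Task 9=8) = 27; EF_Task 10 = 27+4 = 31
Expected project duration μ = 31 weeks. Critical path: Task 2 → Task 7 → Task 8 → Task 10.

Variance along critical path = 2.778 + 1.778 + 0.111 + 2.778 = 7.444; σ = √7.444 = 2.728 weeks.
Z = (35 − 31) / 2.728 = 1.466
P(T ≤ 35) = Φ(1.466) ≈ 0.929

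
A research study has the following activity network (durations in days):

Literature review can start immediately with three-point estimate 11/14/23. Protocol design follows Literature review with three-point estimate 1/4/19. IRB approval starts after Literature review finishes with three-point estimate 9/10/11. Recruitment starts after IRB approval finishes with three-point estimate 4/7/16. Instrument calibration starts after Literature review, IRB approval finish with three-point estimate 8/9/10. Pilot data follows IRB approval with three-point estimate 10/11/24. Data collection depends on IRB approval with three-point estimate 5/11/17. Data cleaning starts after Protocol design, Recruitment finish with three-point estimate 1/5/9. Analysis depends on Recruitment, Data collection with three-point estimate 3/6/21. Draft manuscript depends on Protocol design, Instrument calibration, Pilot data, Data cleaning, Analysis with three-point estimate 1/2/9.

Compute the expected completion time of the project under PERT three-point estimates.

47 days

te_Literature review = (11 + 4·14 + 23)/6 = 90/6 = 15
te_Protocol design = (1 + 4·4 + 19)/6 = 36/6 = 6
te_IRB approval = (9 + 4·10 + 11)/6 = 60/6 = 10
te_Recruitment = (4 + 4·7 + 16)/6 = 48/6 = 8
te_Instrument calibration = (8 + 4·9 + 10)/6 = 54/6 = 9
te_Pilot data = (10 + 4·11 + 24)/6 = 78/6 = 13
te_Data collection = (5 + 4·11 + 17)/6 = 66/6 = 11
te_Data cleaning = (1 + 4·5 + 9)/6 = 30/6 = 5
te_Analysis = (3 + 4·6 + 21)/6 = 48/6 = 8
te_Draft manuscript = (1 + 4·2 + 9)/6 = 18/6 = 3

Forward pass:
ES_Literature review = 0; EF_Literature review = 15
ES_Protocol design = 15; EF_Protocol design = 15+6 = 21
ES_IRB approval = 15; EF_IRB approval = 15+10 = 25
ES_Recruitment = 25; EF_Recruitment = 25+8 = 33
ES_Instrument calibration = max(EF_Literature review=15, EF_IRB approval=25) = 25; EF_Instrument calibration = 25+9 = 34
ES_Pilot data = 25; EF_Pilot data = 25+13 = 38
ES_Data collection = 25; EF_Data collection = 25+11 = 36
ES_Data cleaning = max(EF_Protocol design=21, EF_Recruitment=33) = 33; EF_Data cleaning = 33+5 = 38
ES_Analysis = max(EF_Recruitment=33, EF_Data collection=36) = 36; EF_Analysis = 36+8 = 44
ES_Draft manuscript = max(EF_Protocol design=21, EF_Instrument calibration=34, EF_Pilot data=38, EF_Data cleaning=38, EF_Analysis=44) = 44; EF_Draft manuscript = 44+3 = 47
Expected project duration μ = 47 days. Critical path: Literature review → IRB approval → Data collection → Analysis → Draft manuscript.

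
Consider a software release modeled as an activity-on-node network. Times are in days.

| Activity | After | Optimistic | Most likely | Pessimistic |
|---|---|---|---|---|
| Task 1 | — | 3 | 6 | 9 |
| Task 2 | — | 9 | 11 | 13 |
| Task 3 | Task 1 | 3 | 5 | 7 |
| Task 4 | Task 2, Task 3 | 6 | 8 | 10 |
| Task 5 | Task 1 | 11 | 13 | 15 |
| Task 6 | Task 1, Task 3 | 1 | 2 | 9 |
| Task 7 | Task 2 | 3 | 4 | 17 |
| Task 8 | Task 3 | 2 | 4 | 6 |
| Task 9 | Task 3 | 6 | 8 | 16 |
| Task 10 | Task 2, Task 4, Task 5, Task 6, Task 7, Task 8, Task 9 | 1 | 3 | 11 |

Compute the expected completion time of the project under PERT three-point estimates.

te_Task 1 = (3 + 4·6 + 9)/6 = 36/6 = 6
te_Task 2 = (9 + 4·11 + 13)/6 = 66/6 = 11
te_Task 3 = (3 + 4·5 + 7)/6 = 30/6 = 5
te_Task 4 = (6 + 4·8 + 10)/6 = 48/6 = 8
te_Task 5 = (11 + 4·13 + 15)/6 = 78/6 = 13
te_Task 6 = (1 + 4·2 + 9)/6 = 18/6 = 3
te_Task 7 = (3 + 4·4 + 17)/6 = 36/6 = 6
te_Task 8 = (2 + 4·4 + 6)/6 = 24/6 = 4
te_Task 9 = (6 + 4·8 + 16)/6 = 54/6 = 9
te_Task 10 = (1 + 4·3 + 11)/6 = 24/6 = 4

Forward pass:
ES_Task 1 = 0; EF_Task 1 = 6
ES_Task 2 = 0; EF_Task 2 = 11
ES_Task 3 = 6; EF_Task 3 = 6+5 = 11
ES_Task 4 = max(EF_Task 2=11, EF_Task 3=11) = 11; EF_Task 4 = 11+8 = 19
ES_Task 5 = 6; EF_Task 5 = 6+13 = 19
ES_Task 6 = max(EF_Task 1=6, EF_Task 3=11) = 11; EF_Task 6 = 11+3 = 14
ES_Task 7 = 11; EF_Task 7 = 11+6 = 17
ES_Task 8 = 11; EF_Task 8 = 11+4 = 15
ES_Task 9 = 11; EF_Task 9 = 11+9 = 20
ES_Task 10 = max(EF_Task 2=11, EF_Task 4=19, EF_Task 5=19, EF_Task 6=14, EF_Task 7=17, EF_Task 8=15, EF_Task 9=20) = 20; EF_Task 10 = 20+4 = 24
Expected project duration μ = 24 days. Critical path: Task 1 → Task 3 → Task 9 → Task 10.

24 days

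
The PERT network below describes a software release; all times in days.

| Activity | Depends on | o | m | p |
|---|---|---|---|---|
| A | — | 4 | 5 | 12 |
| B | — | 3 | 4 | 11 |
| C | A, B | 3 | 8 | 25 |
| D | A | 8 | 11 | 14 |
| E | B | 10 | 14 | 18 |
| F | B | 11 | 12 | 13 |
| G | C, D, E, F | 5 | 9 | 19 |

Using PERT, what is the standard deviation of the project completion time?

te_A = (4 + 4·5 + 12)/6 = 36/6 = 6; σ²_A = ((12−4)/6)² = 1.778
te_B = (3 + 4·4 + 11)/6 = 30/6 = 5; σ²_B = ((11−3)/6)² = 1.778
te_C = (3 + 4·8 + 25)/6 = 60/6 = 10; σ²_C = ((25−3)/6)² = 13.444
te_D = (8 + 4·11 + 14)/6 = 66/6 = 11; σ²_D = ((14−8)/6)² = 1.000
te_E = (10 + 4·14 + 18)/6 = 84/6 = 14; σ²_E = ((18−10)/6)² = 1.778
te_F = (11 + 4·12 + 13)/6 = 72/6 = 12; σ²_F = ((13−11)/6)² = 0.111
te_G = (5 + 4·9 + 19)/6 = 60/6 = 10; σ²_G = ((19−5)/6)² = 5.444

Forward pass:
ES_A = 0; EF_A = 6
ES_B = 0; EF_B = 5
ES_C = max(EF_A=6, EF_B=5) = 6; EF_C = 6+10 = 16
ES_D = 6; EF_D = 6+11 = 17
ES_E = 5; EF_E = 5+14 = 19
ES_F = 5; EF_F = 5+12 = 17
ES_G = max(EF_C=16, EF_D=17, EF_E=19, EF_F=17) = 19; EF_G = 19+10 = 29
Expected project duration μ = 29 days. Critical path: B → E → G.

Variance along critical path = 1.778 + 1.778 + 5.444 = 9.000
σ = √9.000 = 3.000 days

3.00 days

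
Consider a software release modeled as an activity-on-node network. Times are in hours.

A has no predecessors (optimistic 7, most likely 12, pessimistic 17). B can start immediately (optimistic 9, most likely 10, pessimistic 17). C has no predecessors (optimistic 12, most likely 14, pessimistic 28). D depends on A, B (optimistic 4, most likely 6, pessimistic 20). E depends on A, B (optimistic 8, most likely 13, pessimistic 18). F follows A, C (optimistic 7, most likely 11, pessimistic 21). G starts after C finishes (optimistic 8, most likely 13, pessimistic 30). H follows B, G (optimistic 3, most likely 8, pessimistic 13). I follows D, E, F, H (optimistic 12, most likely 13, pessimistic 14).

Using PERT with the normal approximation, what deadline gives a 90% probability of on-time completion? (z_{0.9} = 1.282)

te_A = (7 + 4·12 + 17)/6 = 72/6 = 12; σ²_A = ((17−7)/6)² = 2.778
te_B = (9 + 4·10 + 17)/6 = 66/6 = 11; σ²_B = ((17−9)/6)² = 1.778
te_C = (12 + 4·14 + 28)/6 = 96/6 = 16; σ²_C = ((28−12)/6)² = 7.111
te_D = (4 + 4·6 + 20)/6 = 48/6 = 8; σ²_D = ((20−4)/6)² = 7.111
te_E = (8 + 4·13 + 18)/6 = 78/6 = 13; σ²_E = ((18−8)/6)² = 2.778
te_F = (7 + 4·11 + 21)/6 = 72/6 = 12; σ²_F = ((21−7)/6)² = 5.444
te_G = (8 + 4·13 + 30)/6 = 90/6 = 15; σ²_G = ((30−8)/6)² = 13.444
te_H = (3 + 4·8 + 13)/6 = 48/6 = 8; σ²_H = ((13−3)/6)² = 2.778
te_I = (12 + 4·13 + 14)/6 = 78/6 = 13; σ²_I = ((14−12)/6)² = 0.111

Forward pass:
ES_A = 0; EF_A = 12
ES_B = 0; EF_B = 11
ES_C = 0; EF_C = 16
ES_D = max(EF_A=12, EF_B=11) = 12; EF_D = 12+8 = 20
ES_E = max(EF_A=12, EF_B=11) = 12; EF_E = 12+13 = 25
ES_F = max(EF_A=12, EF_C=16) = 16; EF_F = 16+12 = 28
ES_G = 16; EF_G = 16+15 = 31
ES_H = max(EF_B=11, EF_G=31) = 31; EF_H = 31+8 = 39
ES_I = max(EF_D=20, EF_E=25, EF_F=28, EF_H=39) = 39; EF_I = 39+13 = 52
Expected project duration μ = 52 hours. Critical path: C → G → H → I.

Variance along critical path = 7.111 + 13.444 + 2.778 + 0.111 = 23.444; σ = 4.842 hours.
D = μ + z·σ = 52 + 1.282·4.842 = 58.2 hours

58.2 hours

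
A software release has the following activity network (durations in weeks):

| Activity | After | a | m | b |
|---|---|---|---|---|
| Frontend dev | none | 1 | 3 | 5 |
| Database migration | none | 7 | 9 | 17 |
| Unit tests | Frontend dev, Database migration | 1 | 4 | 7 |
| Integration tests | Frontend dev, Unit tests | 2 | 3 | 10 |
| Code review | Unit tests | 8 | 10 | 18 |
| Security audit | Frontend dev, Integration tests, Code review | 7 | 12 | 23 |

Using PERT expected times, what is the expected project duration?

te_Frontend dev = (1 + 4·3 + 5)/6 = 18/6 = 3
te_Database migration = (7 + 4·9 + 17)/6 = 60/6 = 10
te_Unit tests = (1 + 4·4 + 7)/6 = 24/6 = 4
te_Integration tests = (2 + 4·3 + 10)/6 = 24/6 = 4
te_Code review = (8 + 4·10 + 18)/6 = 66/6 = 11
te_Security audit = (7 + 4·12 + 23)/6 = 78/6 = 13

Forward pass:
ES_Frontend dev = 0; EF_Frontend dev = 3
ES_Database migration = 0; EF_Database migration = 10
ES_Unit tests = max(EF_Frontend dev=3, EF_Database migration=10) = 10; EF_Unit tests = 10+4 = 14
ES_Integration tests = max(EF_Frontend dev=3, EF_Unit tests=14) = 14; EF_Integration tests = 14+4 = 18
ES_Code review = 14; EF_Code review = 14+11 = 25
ES_Security audit = max(EF_Frontend dev=3, EF_Integration tests=18, EF_Code review=25) = 25; EF_Security audit = 25+13 = 38
Expected project duration μ = 38 weeks. Critical path: Database migration → Unit tests → Code review → Security audit.

38 weeks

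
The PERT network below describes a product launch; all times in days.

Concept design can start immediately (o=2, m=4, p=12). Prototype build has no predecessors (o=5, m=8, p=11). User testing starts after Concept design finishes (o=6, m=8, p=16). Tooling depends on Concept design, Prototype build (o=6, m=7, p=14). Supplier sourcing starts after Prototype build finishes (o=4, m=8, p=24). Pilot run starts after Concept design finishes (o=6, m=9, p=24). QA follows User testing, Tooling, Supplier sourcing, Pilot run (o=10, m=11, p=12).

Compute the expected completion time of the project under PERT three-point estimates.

te_Concept design = (2 + 4·4 + 12)/6 = 30/6 = 5
te_Prototype build = (5 + 4·8 + 11)/6 = 48/6 = 8
te_User testing = (6 + 4·8 + 16)/6 = 54/6 = 9
te_Tooling = (6 + 4·7 + 14)/6 = 48/6 = 8
te_Supplier sourcing = (4 + 4·8 + 24)/6 = 60/6 = 10
te_Pilot run = (6 + 4·9 + 24)/6 = 66/6 = 11
te_QA = (10 + 4·11 + 12)/6 = 66/6 = 11

Forward pass:
ES_Concept design = 0; EF_Concept design = 5
ES_Prototype build = 0; EF_Prototype build = 8
ES_User testing = 5; EF_User testing = 5+9 = 14
ES_Tooling = max(EF_Concept design=5, EF_Prototype build=8) = 8; EF_Tooling = 8+8 = 16
ES_Supplier sourcing = 8; EF_Supplier sourcing = 8+10 = 18
ES_Pilot run = 5; EF_Pilot run = 5+11 = 16
ES_QA = max(EF_User testing=14, EF_Tooling=16, EF_Supplier sourcing=18, EF_Pilot run=16) = 18; EF_QA = 18+11 = 29
Expected project duration μ = 29 days. Critical path: Prototype build → Supplier sourcing → QA.

29 days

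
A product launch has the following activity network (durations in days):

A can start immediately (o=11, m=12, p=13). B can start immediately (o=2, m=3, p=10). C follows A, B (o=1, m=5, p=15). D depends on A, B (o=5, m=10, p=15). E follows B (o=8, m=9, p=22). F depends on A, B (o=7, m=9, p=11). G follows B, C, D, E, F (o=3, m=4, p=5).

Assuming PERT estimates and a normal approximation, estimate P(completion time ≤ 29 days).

0.958

te_A = (11 + 4·12 + 13)/6 = 72/6 = 12; σ²_A = ((13−11)/6)² = 0.111
te_B = (2 + 4·3 + 10)/6 = 24/6 = 4; σ²_B = ((10−2)/6)² = 1.778
te_C = (1 + 4·5 + 15)/6 = 36/6 = 6; σ²_C = ((15−1)/6)² = 5.444
te_D = (5 + 4·10 + 15)/6 = 60/6 = 10; σ²_D = ((15−5)/6)² = 2.778
te_E = (8 + 4·9 + 22)/6 = 66/6 = 11; σ²_E = ((22−8)/6)² = 5.444
te_F = (7 + 4·9 + 11)/6 = 54/6 = 9; σ²_F = ((11−7)/6)² = 0.444
te_G = (3 + 4·4 + 5)/6 = 24/6 = 4; σ²_G = ((5−3)/6)² = 0.111

Forward pass:
ES_A = 0; EF_A = 12
ES_B = 0; EF_B = 4
ES_C = max(EF_A=12, EF_B=4) = 12; EF_C = 12+6 = 18
ES_D = max(EF_A=12, EF_B=4) = 12; EF_D = 12+10 = 22
ES_E = 4; EF_E = 4+11 = 15
ES_F = max(EF_A=12, EF_B=4) = 12; EF_F = 12+9 = 21
ES_G = max(EF_B=4, EF_C=18, EF_D=22, EF_E=15, EF_F=21) = 22; EF_G = 22+4 = 26
Expected project duration μ = 26 days. Critical path: A → D → G.

Variance along critical path = 0.111 + 2.778 + 0.111 = 3.000; σ = √3.000 = 1.732 days.
Z = (29 − 26) / 1.732 = 1.732
P(T ≤ 29) = Φ(1.732) ≈ 0.958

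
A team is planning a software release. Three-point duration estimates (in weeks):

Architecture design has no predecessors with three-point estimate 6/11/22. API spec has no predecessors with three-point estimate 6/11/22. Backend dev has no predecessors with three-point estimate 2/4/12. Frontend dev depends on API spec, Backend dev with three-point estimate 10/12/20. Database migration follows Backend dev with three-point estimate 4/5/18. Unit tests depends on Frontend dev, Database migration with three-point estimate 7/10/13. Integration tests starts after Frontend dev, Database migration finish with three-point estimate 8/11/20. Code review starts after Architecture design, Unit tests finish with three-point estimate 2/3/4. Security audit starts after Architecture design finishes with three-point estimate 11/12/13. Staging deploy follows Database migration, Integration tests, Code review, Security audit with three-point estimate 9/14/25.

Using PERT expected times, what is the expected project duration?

53 weeks

te_Architecture design = (6 + 4·11 + 22)/6 = 72/6 = 12
te_API spec = (6 + 4·11 + 22)/6 = 72/6 = 12
te_Backend dev = (2 + 4·4 + 12)/6 = 30/6 = 5
te_Frontend dev = (10 + 4·12 + 20)/6 = 78/6 = 13
te_Database migration = (4 + 4·5 + 18)/6 = 42/6 = 7
te_Unit tests = (7 + 4·10 + 13)/6 = 60/6 = 10
te_Integration tests = (8 + 4·11 + 20)/6 = 72/6 = 12
te_Code review = (2 + 4·3 + 4)/6 = 18/6 = 3
te_Security audit = (11 + 4·12 + 13)/6 = 72/6 = 12
te_Staging deploy = (9 + 4·14 + 25)/6 = 90/6 = 15

Forward pass:
ES_Architecture design = 0; EF_Architecture design = 12
ES_API spec = 0; EF_API spec = 12
ES_Backend dev = 0; EF_Backend dev = 5
ES_Frontend dev = max(EF_API spec=12, EF_Backend dev=5) = 12; EF_Frontend dev = 12+13 = 25
ES_Database migration = 5; EF_Database migration = 5+7 = 12
ES_Unit tests = max(EF_Frontend dev=25, EF_Database migration=12) = 25; EF_Unit tests = 25+10 = 35
ES_Integration tests = max(EF_Frontend dev=25, EF_Database migration=12) = 25; EF_Integration tests = 25+12 = 37
ES_Code review = max(EF_Architecture design=12, EF_Unit tests=35) = 35; EF_Code review = 35+3 = 38
ES_Security audit = 12; EF_Security audit = 12+12 = 24
ES_Staging deploy = max(EF_Database migration=12, EF_Integration tests=37, EF_Code review=38, EF_Security audit=24) = 38; EF_Staging deploy = 38+15 = 53
Expected project duration μ = 53 weeks. Critical path: API spec → Frontend dev → Unit tests → Code review → Staging deploy.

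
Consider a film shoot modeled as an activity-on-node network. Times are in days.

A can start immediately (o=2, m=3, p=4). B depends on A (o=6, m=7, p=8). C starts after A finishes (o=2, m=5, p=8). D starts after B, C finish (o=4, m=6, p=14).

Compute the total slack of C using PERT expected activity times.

te_A = (2 + 4·3 + 4)/6 = 18/6 = 3
te_B = (6 + 4·7 + 8)/6 = 42/6 = 7
te_C = (2 + 4·5 + 8)/6 = 30/6 = 5
te_D = (4 + 4·6 + 14)/6 = 42/6 = 7

Forward pass:
ES_A = 0; EF_A = 3
ES_B = 3; EF_B = 3+7 = 10
ES_C = 3; EF_C = 3+5 = 8
ES_D = max(EF_B=10, EF_C=8) = 10; EF_D = 10+7 = 17
Expected project duration μ = 17 days. Critical path: A → B → D.

Backward pass:
LF_D = 17; LS_D = 17−7 = 10
LF_C = LS_D = 10; LS_C = 10−5 = 5
LF_B = LS_D = 10; LS_B = 10−7 = 3
LF_A = min(LS_B=3, LS_C=5) = 3; LS_A = 3−3 = 0
Slack_C = LS_C − ES_C = 5 − 3 = 2

2 days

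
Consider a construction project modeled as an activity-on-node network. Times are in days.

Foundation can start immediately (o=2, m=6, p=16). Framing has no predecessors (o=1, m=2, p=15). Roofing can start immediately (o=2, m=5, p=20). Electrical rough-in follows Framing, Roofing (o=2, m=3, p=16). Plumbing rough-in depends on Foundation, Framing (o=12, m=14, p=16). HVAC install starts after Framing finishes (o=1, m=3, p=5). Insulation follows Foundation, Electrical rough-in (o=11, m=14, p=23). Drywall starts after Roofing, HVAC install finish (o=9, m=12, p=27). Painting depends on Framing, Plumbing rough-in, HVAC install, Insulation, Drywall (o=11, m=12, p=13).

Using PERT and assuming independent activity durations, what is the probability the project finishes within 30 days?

0.018

te_Foundation = (2 + 4·6 + 16)/6 = 42/6 = 7; σ²_Foundation = ((16−2)/6)² = 5.444
te_Framing = (1 + 4·2 + 15)/6 = 24/6 = 4; σ²_Framing = ((15−1)/6)² = 5.444
te_Roofing = (2 + 4·5 + 20)/6 = 42/6 = 7; σ²_Roofing = ((20−2)/6)² = 9.000
te_Electrical rough-in = (2 + 4·3 + 16)/6 = 30/6 = 5; σ²_Electrical rough-in = ((16−2)/6)² = 5.444
te_Plumbing rough-in = (12 + 4·14 + 16)/6 = 84/6 = 14; σ²_Plumbing rough-in = ((16−12)/6)² = 0.444
te_HVAC install = (1 + 4·3 + 5)/6 = 18/6 = 3; σ²_HVAC install = ((5−1)/6)² = 0.444
te_Insulation = (11 + 4·14 + 23)/6 = 90/6 = 15; σ²_Insulation = ((23−11)/6)² = 4.000
te_Drywall = (9 + 4·12 + 27)/6 = 84/6 = 14; σ²_Drywall = ((27−9)/6)² = 9.000
te_Painting = (11 + 4·12 + 13)/6 = 72/6 = 12; σ²_Painting = ((13−11)/6)² = 0.111

Forward pass:
ES_Foundation = 0; EF_Foundation = 7
ES_Framing = 0; EF_Framing = 4
ES_Roofing = 0; EF_Roofing = 7
ES_Electrical rough-in = max(EF_Framing=4, EF_Roofing=7) = 7; EF_Electrical rough-in = 7+5 = 12
ES_Plumbing rough-in = max(EF_Foundation=7, EF_Framing=4) = 7; EF_Plumbing rough-in = 7+14 = 21
ES_HVAC install = 4; EF_HVAC install = 4+3 = 7
ES_Insulation = max(EF_Foundation=7, EF_Electrical rough-in=12) = 12; EF_Insulation = 12+15 = 27
ES_Drywall = max(EF_Roofing=7, EF_HVAC install=7) = 7; EF_Drywall = 7+14 = 21
ES_Painting = max(EF_Framing=4, EF_Plumbing rough-in=21, EF_HVAC install=7, EF_Insulation=27, EF_Drywall=21) = 27; EF_Painting = 27+12 = 39
Expected project duration μ = 39 days. Critical path: Roofing → Electrical rough-in → Insulation → Painting.

Variance along critical path = 9.000 + 5.444 + 4.000 + 0.111 = 18.556; σ = √18.556 = 4.308 days.
Z = (30 − 39) / 4.308 = -2.089
P(T ≤ 30) = Φ(-2.089) ≈ 0.018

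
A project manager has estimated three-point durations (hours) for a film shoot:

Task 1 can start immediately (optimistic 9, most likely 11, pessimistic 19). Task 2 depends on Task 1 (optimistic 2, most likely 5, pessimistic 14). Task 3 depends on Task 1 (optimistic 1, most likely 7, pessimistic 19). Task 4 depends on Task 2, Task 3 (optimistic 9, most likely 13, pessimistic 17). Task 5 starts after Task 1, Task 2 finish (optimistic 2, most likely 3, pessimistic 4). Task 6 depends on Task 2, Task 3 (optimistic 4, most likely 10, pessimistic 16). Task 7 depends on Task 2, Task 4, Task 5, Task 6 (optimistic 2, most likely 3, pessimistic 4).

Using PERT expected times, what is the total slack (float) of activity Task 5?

te_Task 1 = (9 + 4·11 + 19)/6 = 72/6 = 12
te_Task 2 = (2 + 4·5 + 14)/6 = 36/6 = 6
te_Task 3 = (1 + 4·7 + 19)/6 = 48/6 = 8
te_Task 4 = (9 + 4·13 + 17)/6 = 78/6 = 13
te_Task 5 = (2 + 4·3 + 4)/6 = 18/6 = 3
te_Task 6 = (4 + 4·10 + 16)/6 = 60/6 = 10
te_Task 7 = (2 + 4·3 + 4)/6 = 18/6 = 3

Forward pass:
ES_Task 1 = 0; EF_Task 1 = 12
ES_Task 2 = 12; EF_Task 2 = 12+6 = 18
ES_Task 3 = 12; EF_Task 3 = 12+8 = 20
ES_Task 4 = max(EF_Task 2=18, EF_Task 3=20) = 20; EF_Task 4 = 20+13 = 33
ES_Task 5 = max(EF_Task 1=12, EF_Task 2=18) = 18; EF_Task 5 = 18+3 = 21
ES_Task 6 = max(EF_Task 2=18, EF_Task 3=20) = 20; EF_Task 6 = 20+10 = 30
ES_Task 7 = max(EF_Task 2=18, EF_Task 4=33, EF_Task 5=21, EF_Task 6=30) = 33; EF_Task 7 = 33+3 = 36
Expected project duration μ = 36 hours. Critical path: Task 1 → Task 3 → Task 4 → Task 7.

Backward pass:
LF_Task 7 = 36; LS_Task 7 = 36−3 = 33
LF_Task 6 = LS_Task 7 = 33; LS_Task 6 = 33−10 = 23
LF_Task 5 = LS_Task 7 = 33; LS_Task 5 = 33−3 = 30
LF_Task 4 = LS_Task 7 = 33; LS_Task 4 = 33−13 = 20
LF_Task 3 = min(LS_Task 4=20, LS_Task 6=23) = 20; LS_Task 3 = 20−8 = 12
LF_Task 2 = min(LS_Task 4=20, LS_Task 5=30, LS_Task 6=23, LS_Task 7=33) = 20; LS_Task 2 = 20−6 = 14
LF_Task 1 = min(LS_Task 2=14, LS_Task 3=12, LS_Task 5=30) = 12; LS_Task 1 = 12−12 = 0
Slack_Task 5 = LS_Task 5 − ES_Task 5 = 30 − 18 = 12

12 hours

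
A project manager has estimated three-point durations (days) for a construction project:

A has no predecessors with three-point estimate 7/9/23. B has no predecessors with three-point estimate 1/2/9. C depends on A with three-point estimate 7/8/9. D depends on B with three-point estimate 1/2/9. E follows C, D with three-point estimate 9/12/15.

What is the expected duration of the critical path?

te_A = (7 + 4·9 + 23)/6 = 66/6 = 11
te_B = (1 + 4·2 + 9)/6 = 18/6 = 3
te_C = (7 + 4·8 + 9)/6 = 48/6 = 8
te_D = (1 + 4·2 + 9)/6 = 18/6 = 3
te_E = (9 + 4·12 + 15)/6 = 72/6 = 12

Forward pass:
ES_A = 0; EF_A = 11
ES_B = 0; EF_B = 3
ES_C = 11; EF_C = 11+8 = 19
ES_D = 3; EF_D = 3+3 = 6
ES_E = max(EF_C=19, EF_D=6) = 19; EF_E = 19+12 = 31
Expected project duration μ = 31 days. Critical path: A → C → E.

31 days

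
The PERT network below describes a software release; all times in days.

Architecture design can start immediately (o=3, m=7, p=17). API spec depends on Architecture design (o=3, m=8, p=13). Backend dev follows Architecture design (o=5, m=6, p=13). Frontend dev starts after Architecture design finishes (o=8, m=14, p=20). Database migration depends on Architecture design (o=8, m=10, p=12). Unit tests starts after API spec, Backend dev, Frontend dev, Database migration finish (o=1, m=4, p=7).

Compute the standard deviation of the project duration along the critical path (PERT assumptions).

te_Architecture design = (3 + 4·7 + 17)/6 = 48/6 = 8; σ²_Architecture design = ((17−3)/6)² = 5.444
te_API spec = (3 + 4·8 + 13)/6 = 48/6 = 8; σ²_API spec = ((13−3)/6)² = 2.778
te_Backend dev = (5 + 4·6 + 13)/6 = 42/6 = 7; σ²_Backend dev = ((13−5)/6)² = 1.778
te_Frontend dev = (8 + 4·14 + 20)/6 = 84/6 = 14; σ²_Frontend dev = ((20−8)/6)² = 4.000
te_Database migration = (8 + 4·10 + 12)/6 = 60/6 = 10; σ²_Database migration = ((12−8)/6)² = 0.444
te_Unit tests = (1 + 4·4 + 7)/6 = 24/6 = 4; σ²_Unit tests = ((7−1)/6)² = 1.000

Forward pass:
ES_Architecture design = 0; EF_Architecture design = 8
ES_API spec = 8; EF_API spec = 8+8 = 16
ES_Backend dev = 8; EF_Backend dev = 8+7 = 15
ES_Frontend dev = 8; EF_Frontend dev = 8+14 = 22
ES_Database migration = 8; EF_Database migration = 8+10 = 18
ES_Unit tests = max(EF_API spec=16, EF_Backend dev=15, EF_Frontend dev=22, EF_Database migration=18) = 22; EF_Unit tests = 22+4 = 26
Expected project duration μ = 26 days. Critical path: Architecture design → Frontend dev → Unit tests.

Variance along critical path = 5.444 + 4.000 + 1.000 = 10.444
σ = √10.444 = 3.232 days

3.23 days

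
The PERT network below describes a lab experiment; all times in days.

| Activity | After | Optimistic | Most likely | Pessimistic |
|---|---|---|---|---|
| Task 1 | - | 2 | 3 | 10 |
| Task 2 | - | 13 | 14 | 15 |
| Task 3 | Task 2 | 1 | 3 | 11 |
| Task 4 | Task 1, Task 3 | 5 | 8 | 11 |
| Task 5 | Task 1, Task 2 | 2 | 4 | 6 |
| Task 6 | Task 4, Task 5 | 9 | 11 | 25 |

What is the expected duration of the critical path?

39 days

te_Task 1 = (2 + 4·3 + 10)/6 = 24/6 = 4
te_Task 2 = (13 + 4·14 + 15)/6 = 84/6 = 14
te_Task 3 = (1 + 4·3 + 11)/6 = 24/6 = 4
te_Task 4 = (5 + 4·8 + 11)/6 = 48/6 = 8
te_Task 5 = (2 + 4·4 + 6)/6 = 24/6 = 4
te_Task 6 = (9 + 4·11 + 25)/6 = 78/6 = 13

Forward pass:
ES_Task 1 = 0; EF_Task 1 = 4
ES_Task 2 = 0; EF_Task 2 = 14
ES_Task 3 = 14; EF_Task 3 = 14+4 = 18
ES_Task 4 = max(EF_Task 1=4, EF_Task 3=18) = 18; EF_Task 4 = 18+8 = 26
ES_Task 5 = max(EF_Task 1=4, EF_Task 2=14) = 14; EF_Task 5 = 14+4 = 18
ES_Task 6 = max(EF_Task 4=26, EF_Task 5=18) = 26; EF_Task 6 = 26+13 = 39
Expected project duration μ = 39 days. Critical path: Task 2 → Task 3 → Task 4 → Task 6.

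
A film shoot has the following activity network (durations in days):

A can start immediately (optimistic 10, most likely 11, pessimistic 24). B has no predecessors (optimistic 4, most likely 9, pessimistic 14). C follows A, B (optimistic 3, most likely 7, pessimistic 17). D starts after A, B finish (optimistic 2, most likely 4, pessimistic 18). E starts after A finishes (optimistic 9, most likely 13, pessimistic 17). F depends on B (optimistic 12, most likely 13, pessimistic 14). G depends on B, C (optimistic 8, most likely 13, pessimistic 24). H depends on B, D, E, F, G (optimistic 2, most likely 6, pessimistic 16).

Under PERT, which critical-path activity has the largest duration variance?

G

te_A = (10 + 4·11 + 24)/6 = 78/6 = 13; σ²_A = ((24−10)/6)² = 5.444
te_B = (4 + 4·9 + 14)/6 = 54/6 = 9; σ²_B = ((14−4)/6)² = 2.778
te_C = (3 + 4·7 + 17)/6 = 48/6 = 8; σ²_C = ((17−3)/6)² = 5.444
te_D = (2 + 4·4 + 18)/6 = 36/6 = 6; σ²_D = ((18−2)/6)² = 7.111
te_E = (9 + 4·13 + 17)/6 = 78/6 = 13; σ²_E = ((17−9)/6)² = 1.778
te_F = (12 + 4·13 + 14)/6 = 78/6 = 13; σ²_F = ((14−12)/6)² = 0.111
te_G = (8 + 4·13 + 24)/6 = 84/6 = 14; σ²_G = ((24−8)/6)² = 7.111
te_H = (2 + 4·6 + 16)/6 = 42/6 = 7; σ²_H = ((16−2)/6)² = 5.444

Forward pass:
ES_A = 0; EF_A = 13
ES_B = 0; EF_B = 9
ES_C = max(EF_A=13, EF_B=9) = 13; EF_C = 13+8 = 21
ES_D = max(EF_A=13, EF_B=9) = 13; EF_D = 13+6 = 19
ES_E = 13; EF_E = 13+13 = 26
ES_F = 9; EF_F = 9+13 = 22
ES_G = max(EF_B=9, EF_C=21) = 21; EF_G = 21+14 = 35
ES_H = max(EF_B=9, EF_D=19, EF_E=26, EF_F=22, EF_G=35) = 35; EF_H = 35+7 = 42
Expected project duration μ = 42 days. Critical path: A → C → G → H.

Variances on critical path: σ²_A=5.444, σ²_C=5.444, σ²_G=7.111, σ²_H=5.444.
Largest is σ²_G = 7.111.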